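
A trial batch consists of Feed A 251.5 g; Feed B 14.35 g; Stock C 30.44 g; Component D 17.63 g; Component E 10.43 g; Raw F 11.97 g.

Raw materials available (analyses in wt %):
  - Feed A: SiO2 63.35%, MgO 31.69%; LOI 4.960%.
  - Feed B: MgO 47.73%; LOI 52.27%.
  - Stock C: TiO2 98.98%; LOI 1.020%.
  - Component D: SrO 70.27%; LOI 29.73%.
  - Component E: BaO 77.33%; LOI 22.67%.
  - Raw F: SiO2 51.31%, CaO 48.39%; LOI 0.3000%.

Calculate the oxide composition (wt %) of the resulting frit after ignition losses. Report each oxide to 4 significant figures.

The working math holds full precision end to end; mid-chain values are shown rounded to 4 significant figures in the working. A single rounding yields each reported figure — derived quantities (the totals, yield, six oxide percentages, glass mass, LOI) are rebuilt in exact precision starting from the weights on 308.4 g of glass, precisely as stated by either problem or answer.
Mass of each oxide from the mix:
  SiO2: 251.5·0.6335 + 11.97·0.5131 = 165.5 g
  CaO: 11.97·0.4839 = 5.792 g
  MgO: 251.5·0.3169 + 14.35·0.4773 = 86.55 g
  TiO2: 30.44·0.9898 = 30.13 g
  BaO: 10.43·0.7733 = 8.066 g
  SrO: 17.63·0.7027 = 12.39 g
LOI: 251.5·0.04960 + 14.35·0.5227 + 30.44·0.01020 + 17.63·0.2973 + 10.43·0.2267 + 11.97·0.003000 = 27.93 g
The glass mass, total less LOI, = 336.3 − 27.93 = 308.4 g (= Σ oxide masses)
percent share: oxide ÷ glass, ×100

Glass mass = 308.4 g (batch 336.3 − LOI 27.93).
Composition: SiO2 53.65%, CaO 1.878%, MgO 28.06%, TiO2 9.770%, BaO 2.615%, SrO 4.017%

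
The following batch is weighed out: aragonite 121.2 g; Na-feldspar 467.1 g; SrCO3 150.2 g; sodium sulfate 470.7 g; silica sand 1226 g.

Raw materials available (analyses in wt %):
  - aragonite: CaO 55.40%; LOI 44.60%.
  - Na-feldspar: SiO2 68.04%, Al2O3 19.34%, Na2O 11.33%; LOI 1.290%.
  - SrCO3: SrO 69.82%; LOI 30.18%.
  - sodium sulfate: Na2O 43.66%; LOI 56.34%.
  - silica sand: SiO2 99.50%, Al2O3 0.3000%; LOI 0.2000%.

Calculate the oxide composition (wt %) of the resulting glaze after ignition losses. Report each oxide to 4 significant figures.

Glass mass = 2062 g (batch 2435 − LOI 373.1).
Composition: SrO 5.085%, SiO2 74.57%, Al2O3 4.559%, CaO 3.256%, Na2O 12.53%

Full float precision is held at all times. Intermediates are shown rounded off to 4 significant digits when written out; every reported number takes a single rounding; the derived quantities are recomputed using the weight values per 2062 g of glass in full precision (the totals, ignition loss, glass mass, the five compositions, yield) as written in question or answer.
Mass of each oxide from the mix:
  SrO: 150.2·0.6982 = 104.9 g
  SiO2: 467.1·0.6804 + 1226·0.9950 = 1538 g
  Al2O3: 467.1·0.1934 + 1226·0.003000 = 94.02 g
  CaO: 121.2·0.5540 = 67.14 g
  Na2O: 467.1·0.1133 + 470.7·0.4366 = 258.4 g
LOI: 121.2·0.4460 + 467.1·0.01290 + 150.2·0.3018 + 470.7·0.5634 + 1226·0.002000 = 373.1 g
Net of LOI, the glass mass = 2435 − 373.1 = 2062 g (= Σ oxide masses)
wt % = 100 × oxide mass / glass mass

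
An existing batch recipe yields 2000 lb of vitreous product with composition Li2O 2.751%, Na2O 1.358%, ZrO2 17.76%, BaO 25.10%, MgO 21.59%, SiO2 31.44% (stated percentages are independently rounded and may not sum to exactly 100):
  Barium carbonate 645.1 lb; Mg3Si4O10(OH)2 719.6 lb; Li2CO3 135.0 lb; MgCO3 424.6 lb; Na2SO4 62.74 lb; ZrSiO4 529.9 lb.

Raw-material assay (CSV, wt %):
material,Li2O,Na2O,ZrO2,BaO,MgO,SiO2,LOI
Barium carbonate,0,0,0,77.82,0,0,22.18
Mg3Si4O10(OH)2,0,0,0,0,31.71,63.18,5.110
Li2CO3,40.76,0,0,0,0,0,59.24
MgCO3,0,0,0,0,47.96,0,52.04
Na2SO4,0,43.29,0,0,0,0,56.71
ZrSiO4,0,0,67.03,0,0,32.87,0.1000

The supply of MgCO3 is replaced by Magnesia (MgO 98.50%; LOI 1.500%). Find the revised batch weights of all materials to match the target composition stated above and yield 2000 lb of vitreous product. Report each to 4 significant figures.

In-progress results are printed, with 4-significant-digit rounding, on the page — every computation maintains full float precision at each step; a single rounding produces each reported number. The derived quantities are re-derived at full precision (net glass mass, totals, six oxide percentages, LOI, the yield) from the batch weights per 2000 lb of glass as given in the problem or answer text.
Target masses of each oxide per 2000 lb vitreous product:
  Li2O: 2.751% × 2000 = 55.02 lb
  Na2O: 1.358% × 2000 = 27.16 lb
  ZrO2: 17.76% × 2000 = 355.2 lb
  BaO: 25.10% × 2000 = 502.0 lb
  MgO: 21.59% × 2000 = 431.8 lb
  SiO2: 31.44% × 2000 = 628.8 lb
Verifying the oxide balance from the weights as reported, versus the basis set out (sums match the target masses once rounding is allowed for):
  Li2O: 135.0·0.4076 = 55.03 lb (target 55.02 lb)
  Na2O: 62.74·0.4329 = 27.16 lb (target 27.16 lb)
  ZrO2: 529.9·0.6703 = 355.2 lb (target 355.2 lb)
  BaO: 645.1·0.7782 = 502.0 lb (target 502.0 lb)
  MgO: 719.6·0.3171 + 206.7·0.9850 = 431.8 lb (target 431.8 lb)
  SiO2: 719.6·0.6318 + 529.9·0.3287 = 628.8 lb (target 628.8 lb)
Glass mass check: total batch − LOI = 2000 lb (oxide target masses add up to 2000 lb; basis as stated: 2000 lb — a pure rounding effect).
Batch grand total — Σ batch = 2299 lb; LOI loss = Σ batch·LOI = 299.0 lb; the yield ratio, glass ÷ batch: 86.99%.

Revised batch per 2000 lb vitreous product:
  Barium carbonate: 645.1 lb
  Mg3Si4O10(OH)2: 719.6 lb
  Li2CO3: 135.0 lb
  Magnesia: 206.7 lb
  Na2SO4: 62.74 lb
  ZrSiO4: 529.9 lb
Total batch = 2299 lb; LOI loss = 299.0 lb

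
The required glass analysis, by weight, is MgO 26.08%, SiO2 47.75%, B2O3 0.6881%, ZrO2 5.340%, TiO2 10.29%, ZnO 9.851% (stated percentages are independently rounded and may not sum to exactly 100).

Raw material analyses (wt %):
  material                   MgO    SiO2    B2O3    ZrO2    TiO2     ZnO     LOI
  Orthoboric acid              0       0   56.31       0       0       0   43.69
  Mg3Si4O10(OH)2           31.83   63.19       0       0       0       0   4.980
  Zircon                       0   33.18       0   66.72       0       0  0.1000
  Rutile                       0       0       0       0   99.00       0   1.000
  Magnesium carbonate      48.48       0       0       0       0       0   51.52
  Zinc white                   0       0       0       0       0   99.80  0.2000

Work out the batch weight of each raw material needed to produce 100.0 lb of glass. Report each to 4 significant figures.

Batch per 100.0 lb glass:
  Orthoboric acid: 1.222 lb
  Mg3Si4O10(OH)2: 71.36 lb
  Zircon: 8.004 lb
  Rutile: 10.39 lb
  Magnesium carbonate: 6.941 lb
  Zinc white: 9.871 lb
Total batch = 107.8 lb; LOI loss = 7.795 lb; yield = 92.77%

In-progress results appear rounded off to 4 significant figures alongside each step — every computation runs at full precision at all times; each reported number is rounded only once — the derived quantities, which include the totals, glass mass, ignition loss, the six compositions, the yield, are carried at full float precision, as written in either problem or answer, using the weight values for 100.0 lb of glass.
Per-oxide target masses for 100.0 lb glass:
  MgO: 26.08% × 100.0 = 26.08 lb
  SiO2: 47.75% × 100.0 = 47.75 lb
  B2O3: 0.6881% × 100.0 = 0.6881 lb
  ZrO2: 5.340% × 100.0 = 5.340 lb
  TiO2: 10.29% × 100.0 = 10.29 lb
  ZnO: 9.851% × 100.0 = 9.851 lb
Per-oxide balance check working from each reported weight, per the basis as stated (target by target, the sums agree modulo rounding of the values):
  MgO: 71.36·0.3183 + 6.941·0.4848 = 26.08 lb (target 26.08 lb)
  SiO2: 71.36·0.6319 + 8.004·0.3318 = 47.75 lb (target 47.75 lb)
  B2O3: 1.222·0.5631 = 0.6881 lb (target 0.6881 lb)
  ZrO2: 8.004·0.6672 = 5.340 lb (target 5.340 lb)
  TiO2: 10.39·0.9900 = 10.29 lb (target 10.29 lb)
  ZnO: 9.871·0.9980 = 9.851 lb (target 9.851 lb)
The glass-mass cross-check: net batch after ignition = 99.99 lb (the Σ of target masses is 100.0 lb; stated basis 100.0 lb — any gap is answer rounding).
Adding the batch up: Σ batch = 107.8 lb; LOI loss = Σ batch·LOI = 7.795 lb; yield = glass ÷ total batch = 92.77%.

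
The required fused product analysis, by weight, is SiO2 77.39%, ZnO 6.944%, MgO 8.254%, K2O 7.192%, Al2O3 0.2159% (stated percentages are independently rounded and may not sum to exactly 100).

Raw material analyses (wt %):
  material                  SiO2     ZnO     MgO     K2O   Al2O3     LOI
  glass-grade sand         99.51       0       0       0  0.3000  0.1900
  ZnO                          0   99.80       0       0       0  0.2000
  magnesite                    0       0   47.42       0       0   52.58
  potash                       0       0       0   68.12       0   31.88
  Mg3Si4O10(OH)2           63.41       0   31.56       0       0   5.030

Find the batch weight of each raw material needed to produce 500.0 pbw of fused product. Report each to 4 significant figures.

Rounding to four significant figures extends to every mid-chain value as displayed — all internal work maintains full float precision from first step to last. A single rounding yields every reported result; derived quantities (five oxide percentages, net glass mass, yield, ignition loss, totals) are recomputed at full precision from the weighed amounts per 500.0 pbw of glass exactly as shown in either problem or answer.
Oxide-by-oxide targets in 500.0 pbw fused product:
  SiO2: 77.39% × 500.0 = 387.0 pbw
  ZnO: 6.944% × 500.0 = 34.72 pbw
  MgO: 8.254% × 500.0 = 41.27 pbw
  K2O: 7.192% × 500.0 = 35.96 pbw
  Al2O3: 0.2159% × 500.0 = 1.080 pbw
Sums-versus-targets review with the batch weights as given, relative to the basis at hand (every target is met by its sum net of answer rounding effects):
  SiO2: 359.8·0.9951 + 45.54·0.6341 = 386.9 pbw (target 387.0 pbw)
  ZnO: 34.79·0.9980 = 34.72 pbw (target 34.72 pbw)
  MgO: 56.72·0.4742 + 45.54·0.3156 = 41.27 pbw (target 41.27 pbw)
  K2O: 52.79·0.6812 = 35.96 pbw (target 35.96 pbw)
  Al2O3: 359.8·0.003000 = 1.079 pbw (target 1.080 pbw)
The glass-mass cross-check: batch Σ − ignition loss = 499.9 pbw (the targets, summed, come to 500.0 pbw; versus the stated basis of 500.0 pbw — rounding explains the deltas).
Adding the batch up: Σ batch = 549.6 pbw; Σ batch·LOI gives LOI loss = 49.70 pbw; yield: glass divided by total = 90.96%.

Batch per 500.0 pbw fused product:
  glass-grade sand: 359.8 pbw
  ZnO: 34.79 pbw
  magnesite: 56.72 pbw
  potash: 52.79 pbw
  Mg3Si4O10(OH)2: 45.54 pbw
Total batch = 549.6 pbw; LOI loss = 49.70 pbw; yield = 90.96%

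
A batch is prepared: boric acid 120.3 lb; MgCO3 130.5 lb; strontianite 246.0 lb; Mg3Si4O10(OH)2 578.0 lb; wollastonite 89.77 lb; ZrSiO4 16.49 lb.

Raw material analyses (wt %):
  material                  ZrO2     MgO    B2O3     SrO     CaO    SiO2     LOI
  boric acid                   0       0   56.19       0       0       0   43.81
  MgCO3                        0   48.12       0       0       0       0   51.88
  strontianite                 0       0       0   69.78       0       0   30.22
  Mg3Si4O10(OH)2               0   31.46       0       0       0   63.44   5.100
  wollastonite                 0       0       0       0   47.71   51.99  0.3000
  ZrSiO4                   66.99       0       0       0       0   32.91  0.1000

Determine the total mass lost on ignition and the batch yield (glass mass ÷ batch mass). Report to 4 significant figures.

LOI loss = 224.5 lb; glass = 956.5 lb; yield = 80.99%

Rounding to 4 significant figures governs every intermediate as displayed. The whole derivation holds exact precision in every operation; every reported number carries a single rounding. All derived quantities, which include LOI, the totals, yield, the six compositions, glass mass, are computed in exact precision, as written in the question or the answer, from the batch weights per 956.5 lb of glass.
Each material's LOI contribution:
  boric acid: 120.3 × 0.4381 = 52.70 lb
  MgCO3: 130.5 × 0.5188 = 67.70 lb
  strontianite: 246.0 × 0.3022 = 74.34 lb
  Mg3Si4O10(OH)2: 578.0 × 0.05100 = 29.48 lb
  wollastonite: 89.77 × 0.003000 = 0.2693 lb
  ZrSiO4: 16.49 × 0.001000 = 0.01649 lb
Total LOI = 224.5 lb
Glass = batch − LOI = 1181 − 224.5 = 956.5 lb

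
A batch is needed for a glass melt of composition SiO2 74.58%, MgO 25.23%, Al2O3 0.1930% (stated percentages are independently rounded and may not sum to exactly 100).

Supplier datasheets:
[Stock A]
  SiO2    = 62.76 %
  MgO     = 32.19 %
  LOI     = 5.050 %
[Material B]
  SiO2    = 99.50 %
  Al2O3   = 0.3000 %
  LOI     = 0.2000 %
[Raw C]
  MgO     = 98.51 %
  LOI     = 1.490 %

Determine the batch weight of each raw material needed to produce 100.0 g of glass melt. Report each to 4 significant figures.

The whole derivation runs at full float precision throughout. Mid-chain values are displayed rounded to four significant digits alongside each step — every reported figure includes exactly one rounding — the derived quantities, including yield, totals, glass mass, LOI, the three compositions, are re-derived from the batch weights on 100.0 g of glass in exact precision as set out in question or answer.
Per-oxide target masses for 100.0 g glass melt:
  SiO2: 74.58% × 100.0 = 74.58 g
  MgO: 25.23% × 100.0 = 25.23 g
  Al2O3: 0.1930% × 100.0 = 0.1930 g
Checking each oxide sum working from each reported weight, against the basis in use (each sum matches its target mass inside rounding margins):
  SiO2: 16.84·0.6276 + 64.33·0.9950 = 74.58 g (target 74.58 g)
  MgO: 16.84·0.3219 + 20.11·0.9851 = 25.23 g (target 25.23 g)
  Al2O3: 64.33·0.003000 = 0.1930 g (target 0.1930 g)
Glass-mass bookkeeping: Σ batch − LOI loss = 100.0 g (targets for the oxides total 100.0 g; stated basis 100.0 g — gaps are rounding artifacts).
Summing the batch: Σ batch = 101.3 g; loss to ignition Σ batch·LOI = 1.279 g; glass ÷ batch gives a yield of 98.74%.

Batch per 100.0 g glass melt:
  Stock A: 16.84 g
  Material B: 64.33 g
  Raw C: 20.11 g
Total batch = 101.3 g; LOI loss = 1.279 g; yield = 98.74%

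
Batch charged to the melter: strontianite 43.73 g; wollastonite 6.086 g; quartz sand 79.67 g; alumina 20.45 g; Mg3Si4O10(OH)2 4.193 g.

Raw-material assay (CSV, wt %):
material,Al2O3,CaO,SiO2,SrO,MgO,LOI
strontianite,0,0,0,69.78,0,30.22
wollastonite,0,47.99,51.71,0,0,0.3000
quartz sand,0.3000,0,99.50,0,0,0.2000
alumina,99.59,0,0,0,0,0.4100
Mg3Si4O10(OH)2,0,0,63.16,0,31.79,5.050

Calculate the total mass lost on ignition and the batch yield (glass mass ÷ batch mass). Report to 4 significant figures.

LOI loss = 13.69 g; glass = 140.4 g; yield = 91.12%

The intermediate values appear, rounded to four significant figures, between the steps; each numeric step maintains exact precision from start to finish — a single rounding produces each reported number — derived quantities, which include the yield, the five compositions, totals, glass mass, ignition loss, are carried at full precision, exactly as shown in the problem or answer text, using the weight values per 140.4 g of glass.
Loss on ignition, line by line:
  strontianite: 43.73 × 0.3022 = 13.22 g
  wollastonite: 6.086 × 0.003000 = 0.01826 g
  quartz sand: 79.67 × 0.002000 = 0.1593 g
  alumina: 20.45 × 0.004100 = 0.08385 g
  Mg3Si4O10(OH)2: 4.193 × 0.05050 = 0.2117 g
Total LOI = 13.69 g
Glass = batch − LOI = 154.1 − 13.69 = 140.4 g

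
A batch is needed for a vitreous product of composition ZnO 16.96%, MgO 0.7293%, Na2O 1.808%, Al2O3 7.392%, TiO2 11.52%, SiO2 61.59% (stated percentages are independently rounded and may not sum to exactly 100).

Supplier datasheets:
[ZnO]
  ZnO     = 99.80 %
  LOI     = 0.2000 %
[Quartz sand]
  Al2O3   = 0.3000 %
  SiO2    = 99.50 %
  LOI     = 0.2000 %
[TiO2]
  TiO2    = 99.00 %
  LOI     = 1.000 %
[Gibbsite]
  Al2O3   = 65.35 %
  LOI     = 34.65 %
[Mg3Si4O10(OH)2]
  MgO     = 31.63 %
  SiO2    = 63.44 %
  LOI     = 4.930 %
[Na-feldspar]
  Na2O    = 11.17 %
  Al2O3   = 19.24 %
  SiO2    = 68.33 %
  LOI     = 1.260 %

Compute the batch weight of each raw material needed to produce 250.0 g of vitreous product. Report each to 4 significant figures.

Batch per 250.0 g vitreous product:
  ZnO: 42.48 g
  Quartz sand: 123.3 g
  TiO2: 29.09 g
  Gibbsite: 15.80 g
  Mg3Si4O10(OH)2: 5.764 g
  Na-feldspar: 40.47 g
Total batch = 256.9 g; LOI loss = 6.891 g; yield = 97.32%

Every computation holds exact precision at every stage; mid-chain values are displayed, with 4-significant-digit rounding, across the worked steps; each reported figure is rounded once only. All derived quantities are recomputed at exact precision (totals, LOI, the six compositions, glass mass, yield) starting from the weights at 250.0 g of glass, exactly as printed in the problem or answer text.
The oxide mass targets at 250.0 g vitreous product:
  ZnO: 16.96% × 250.0 = 42.40 g
  MgO: 0.7293% × 250.0 = 1.823 g
  Na2O: 1.808% × 250.0 = 4.520 g
  Al2O3: 7.392% × 250.0 = 18.48 g
  TiO2: 11.52% × 250.0 = 28.80 g
  SiO2: 61.59% × 250.0 = 154.0 g
Verifying the oxide balance with the batch weights as given, for the quoted basis mass (delivered sums recover each target inside rounding margins):
  ZnO: 42.48·0.9980 = 42.40 g (target 42.40 g)
  MgO: 5.764·0.3163 = 1.823 g (target 1.823 g)
  Na2O: 40.47·0.1117 = 4.520 g (target 4.520 g)
  Al2O3: 123.3·0.003000 + 15.80·0.6535 + 40.47·0.1924 = 18.48 g (target 18.48 g)
  TiO2: 29.09·0.9900 = 28.80 g (target 28.80 g)
  SiO2: 123.3·0.9950 + 5.764·0.6344 + 40.47·0.6833 = 154.0 g (target 154.0 g)
Auditing the glass mass value: Σ batch − LOI loss = 250.0 g (per-oxide target masses sum to 250.0 g; with the basis standing at 250.0 g — gaps are rounding artifacts).
Batch grand total — Σ batch = 256.9 g; the LOI term Σ batch·LOI equals 6.891 g; yield, glass over the total, = 97.32%.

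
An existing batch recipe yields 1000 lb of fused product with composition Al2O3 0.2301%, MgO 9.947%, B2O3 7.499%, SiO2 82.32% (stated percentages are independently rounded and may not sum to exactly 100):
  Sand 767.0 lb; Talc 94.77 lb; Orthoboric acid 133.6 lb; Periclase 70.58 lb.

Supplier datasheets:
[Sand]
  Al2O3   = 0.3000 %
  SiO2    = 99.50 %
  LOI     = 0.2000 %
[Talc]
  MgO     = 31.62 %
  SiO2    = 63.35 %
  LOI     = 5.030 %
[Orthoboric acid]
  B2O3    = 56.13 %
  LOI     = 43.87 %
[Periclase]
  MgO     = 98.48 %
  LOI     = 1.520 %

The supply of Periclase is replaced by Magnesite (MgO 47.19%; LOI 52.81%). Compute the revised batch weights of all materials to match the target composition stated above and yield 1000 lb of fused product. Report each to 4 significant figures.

Revised batch per 1000 lb fused product:
  Sand: 767.0 lb
  Talc: 94.77 lb
  Orthoboric acid: 133.6 lb
  Magnesite: 147.3 lb
Total batch = 1143 lb; LOI loss = 142.7 lb

Mid-chain values appear rounded off to 4 significant digits alongside each step; full precision is carried at all times; a single rounding completes every reported value; all derived quantities (net glass mass, ignition loss, yield, the totals, the four compositions) are recomputed at full precision using the weight values per 1000 lb of glass precisely as stated by either problem or answer.
Oxide-by-oxide targets in 1000 lb fused product:
  Al2O3: 0.2301% × 1000 = 2.301 lb
  MgO: 9.947% × 1000 = 99.47 lb
  B2O3: 7.499% × 1000 = 74.99 lb
  SiO2: 82.32% × 1000 = 823.2 lb
Checking each oxide sum given the weights on record, on the stated basis (summed amounts equal target values given rounding of the digits):
  Al2O3: 767.0·0.003000 = 2.301 lb (target 2.301 lb)
  MgO: 94.77·0.3162 + 147.3·0.4719 = 99.48 lb (target 99.47 lb)
  B2O3: 133.6·0.5613 = 74.99 lb (target 74.99 lb)
  SiO2: 767.0·0.9950 + 94.77·0.6335 = 823.2 lb (target 823.2 lb)
Consistency of the glass mass: total batch − LOI = 1000 lb (the Σ of target masses is 1000 lb; with the basis standing at 1000 lb — differing by rounding only).
Total batch = Σ batch = 1143 lb; loss to ignition Σ batch·LOI = 142.7 lb; yield, glass over the total, = 87.51%.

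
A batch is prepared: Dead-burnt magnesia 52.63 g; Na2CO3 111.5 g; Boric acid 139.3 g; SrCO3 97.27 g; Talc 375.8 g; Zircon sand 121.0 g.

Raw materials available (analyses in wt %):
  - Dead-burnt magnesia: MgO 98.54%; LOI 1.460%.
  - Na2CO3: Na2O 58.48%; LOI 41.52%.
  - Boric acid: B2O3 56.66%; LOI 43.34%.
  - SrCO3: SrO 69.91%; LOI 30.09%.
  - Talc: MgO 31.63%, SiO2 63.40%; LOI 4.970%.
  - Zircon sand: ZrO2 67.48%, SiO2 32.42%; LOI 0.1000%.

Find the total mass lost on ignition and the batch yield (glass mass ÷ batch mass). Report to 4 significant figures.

Mid-chain values are displayed, rounded to four significant figures, alongside each step; full precision is maintained all the way through. A single rounding produces each reported figure — all derived quantities (net glass mass, six oxide percentages, totals, LOI, the yield) are recomputed starting from the weights on 742.0 g of glass in full precision, as set out in the problem or the answer.
Ignition loss by material:
  Dead-burnt magnesia: 52.63 × 0.01460 = 0.7684 g
  Na2CO3: 111.5 × 0.4152 = 46.29 g
  Boric acid: 139.3 × 0.4334 = 60.37 g
  SrCO3: 97.27 × 0.3009 = 29.27 g
  Talc: 375.8 × 0.04970 = 18.68 g
  Zircon sand: 121.0 × 0.001000 = 0.1210 g
Total LOI = 155.5 g
Glass = batch − LOI = 897.5 − 155.5 = 742.0 g

LOI loss = 155.5 g; glass = 742.0 g; yield = 82.67%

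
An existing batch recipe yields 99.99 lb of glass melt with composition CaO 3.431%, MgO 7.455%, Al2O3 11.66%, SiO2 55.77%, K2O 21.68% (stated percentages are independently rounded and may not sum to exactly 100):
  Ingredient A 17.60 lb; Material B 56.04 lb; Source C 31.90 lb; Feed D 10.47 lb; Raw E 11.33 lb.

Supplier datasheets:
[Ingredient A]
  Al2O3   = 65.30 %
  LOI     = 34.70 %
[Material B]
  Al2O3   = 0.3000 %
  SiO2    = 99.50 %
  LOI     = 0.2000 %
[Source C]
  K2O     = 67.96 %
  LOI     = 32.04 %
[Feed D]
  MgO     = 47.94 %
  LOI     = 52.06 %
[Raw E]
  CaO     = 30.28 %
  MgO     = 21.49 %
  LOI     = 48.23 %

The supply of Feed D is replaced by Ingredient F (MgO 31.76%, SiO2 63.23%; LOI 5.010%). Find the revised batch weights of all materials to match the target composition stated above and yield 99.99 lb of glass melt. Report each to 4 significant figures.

In-progress results are displayed, with 4-significant-digit rounding, on the page — all arithmetic keeps exact precision throughout — a single rounding finalizes every reported figure — derived quantities are computed from the weighed amounts on 99.99 lb of glass at full float precision (net glass mass, five oxide percentages, yield, ignition loss, totals) as they appear in problem or answer.
Per-oxide target masses for 99.99 lb glass melt:
  CaO: 3.431% × 99.99 = 3.431 lb
  MgO: 7.455% × 99.99 = 7.454 lb
  Al2O3: 11.66% × 99.99 = 11.66 lb
  SiO2: 55.77% × 99.99 = 55.76 lb
  K2O: 21.68% × 99.99 = 21.68 lb
Per-oxide balance check per the reported batch figures, against the basis in use (summed amounts equal target values net of answer rounding effects):
  CaO: 11.33·0.3028 = 3.431 lb (target 3.431 lb)
  MgO: 15.80·0.3176 + 11.33·0.2149 = 7.453 lb (target 7.454 lb)
  Al2O3: 17.64·0.6530 + 46.00·0.003000 = 11.66 lb (target 11.66 lb)
  SiO2: 46.00·0.9950 + 15.80·0.6323 = 55.76 lb (target 55.76 lb)
  K2O: 31.90·0.6796 = 21.68 lb (target 21.68 lb)
Glass mass check: batch total minus LOI = 99.98 lb (summing oxide targets gives 99.99 lb; the stated basis being 99.99 lb — any gap is answer rounding).
Whole-batch sum: Σ batch = 122.7 lb; LOI loss = Σ batch·LOI = 22.69 lb; yield: glass divided by total = 81.50%.

Revised batch per 99.99 lb glass melt:
  Ingredient A: 17.64 lb
  Material B: 46.00 lb
  Source C: 31.90 lb
  Ingredient F: 15.80 lb
  Raw E: 11.33 lb
Total batch = 122.7 lb; LOI loss = 22.69 lb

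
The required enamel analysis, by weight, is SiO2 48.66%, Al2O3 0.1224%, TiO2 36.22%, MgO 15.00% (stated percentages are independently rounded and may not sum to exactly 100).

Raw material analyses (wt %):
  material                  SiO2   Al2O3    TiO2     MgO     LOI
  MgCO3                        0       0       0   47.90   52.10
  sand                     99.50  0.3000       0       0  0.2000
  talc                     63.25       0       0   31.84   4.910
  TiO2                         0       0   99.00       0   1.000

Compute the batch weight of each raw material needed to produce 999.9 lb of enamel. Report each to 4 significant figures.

Mid-chain values are printed (rounded to 4 significant digits) within the worked lines — full float precision is carried all the way through. Exactly one rounding lands on every reported number. All derived quantities are recomputed from the batch weights on 999.9 lb of glass in full precision (the totals, the yield, net glass mass, LOI, four oxide percentages), as given in the problem or answer text.
Oxide mass targets, per 999.9 lb enamel:
  SiO2: 48.66% × 999.9 = 486.6 lb
  Al2O3: 0.1224% × 999.9 = 1.224 lb
  TiO2: 36.22% × 999.9 = 362.2 lb
  MgO: 15.00% × 999.9 = 150.0 lb
Per-oxide balance check working from each reported weight, per the basis as stated (delivered sums recover each target within answer rounding):
  SiO2: 408.0·0.9950 + 127.5·0.6325 = 486.6 lb (target 486.6 lb)
  Al2O3: 408.0·0.003000 = 1.224 lb (target 1.224 lb)
  TiO2: 365.8·0.9900 = 362.1 lb (target 362.2 lb)
  MgO: 228.4·0.4790 + 127.5·0.3184 = 150.0 lb (target 150.0 lb)
The glass-mass cross-check: batch total minus LOI = 1000 lb (summing oxide targets gives 999.9 lb; stated basis 999.9 lb — any gap is answer rounding).
Whole-batch sum: Σ batch = 1130 lb; Σ batch·LOI gives LOI loss = 129.7 lb; as yield: glass ÷ batch → 88.52%.

Batch per 999.9 lb enamel:
  MgCO3: 228.4 lb
  sand: 408.0 lb
  talc: 127.5 lb
  TiO2: 365.8 lb
Total batch = 1130 lb; LOI loss = 129.7 lb; yield = 88.52%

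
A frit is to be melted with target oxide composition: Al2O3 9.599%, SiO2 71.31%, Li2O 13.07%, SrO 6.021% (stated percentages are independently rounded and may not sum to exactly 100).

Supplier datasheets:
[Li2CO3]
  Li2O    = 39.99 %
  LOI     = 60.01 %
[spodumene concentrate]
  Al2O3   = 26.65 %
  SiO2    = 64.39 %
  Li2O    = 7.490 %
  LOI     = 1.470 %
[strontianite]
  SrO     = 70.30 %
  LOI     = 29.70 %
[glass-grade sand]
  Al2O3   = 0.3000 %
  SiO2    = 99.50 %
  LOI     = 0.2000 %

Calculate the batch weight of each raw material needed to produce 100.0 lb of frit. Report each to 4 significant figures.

The whole derivation holds full float precision in all steps — the intermediate values are displayed, rounded to four significant figures, across the worked steps. Each reported result includes exactly one rounding. The derived quantities (ignition loss, net glass mass, the four compositions, yield, totals) are rebuilt in exact precision starting from the weights at 100.0 lb of glass as they appear in the problem or the answer.
Oxide mass targets, per 100.0 lb frit:
  Al2O3: 9.599% × 100.0 = 9.599 lb
  SiO2: 71.31% × 100.0 = 71.31 lb
  Li2O: 13.07% × 100.0 = 13.07 lb
  SrO: 6.021% × 100.0 = 6.021 lb
Sums-versus-targets review from the weights as reported, for the quoted basis mass (sum by sum, the targets are met inside rounding margins):
  Al2O3: 35.47·0.2665 + 48.71·0.003000 = 9.599 lb (target 9.599 lb)
  SiO2: 35.47·0.6439 + 48.71·0.9950 = 71.31 lb (target 71.31 lb)
  Li2O: 26.04·0.3999 + 35.47·0.07490 = 13.07 lb (target 13.07 lb)
  SrO: 8.565·0.7030 = 6.021 lb (target 6.021 lb)
Consistency of the glass mass: total batch − LOI = 100.0 lb (targets for the oxides total 100.0 lb; stated basis 100.0 lb — differing by rounding only).
Whole-batch sum: Σ batch = 118.8 lb; loss to ignition Σ batch·LOI = 18.79 lb; yield, glass over the total, = 84.18%.

Batch per 100.0 lb frit:
  Li2CO3: 26.04 lb
  spodumene concentrate: 35.47 lb
  strontianite: 8.565 lb
  glass-grade sand: 48.71 lb
Total batch = 118.8 lb; LOI loss = 18.79 lb; yield = 84.18%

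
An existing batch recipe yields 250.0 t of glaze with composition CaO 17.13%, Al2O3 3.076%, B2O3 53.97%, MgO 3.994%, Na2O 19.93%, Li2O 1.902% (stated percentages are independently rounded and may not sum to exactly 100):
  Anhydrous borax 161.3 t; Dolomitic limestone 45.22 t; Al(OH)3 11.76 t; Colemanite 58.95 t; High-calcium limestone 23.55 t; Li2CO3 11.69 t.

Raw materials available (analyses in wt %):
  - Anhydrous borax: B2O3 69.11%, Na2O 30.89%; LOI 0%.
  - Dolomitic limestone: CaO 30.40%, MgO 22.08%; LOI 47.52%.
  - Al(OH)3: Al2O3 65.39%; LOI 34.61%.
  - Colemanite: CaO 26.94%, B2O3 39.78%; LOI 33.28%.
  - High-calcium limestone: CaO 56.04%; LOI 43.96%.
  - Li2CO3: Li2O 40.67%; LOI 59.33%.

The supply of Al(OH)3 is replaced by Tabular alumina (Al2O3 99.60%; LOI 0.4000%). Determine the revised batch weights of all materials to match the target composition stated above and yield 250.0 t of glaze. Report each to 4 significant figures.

Revised batch per 250.0 t glaze:
  Anhydrous borax: 161.3 t
  Dolomitic limestone: 45.22 t
  Tabular alumina: 7.721 t
  Colemanite: 58.95 t
  High-calcium limestone: 23.55 t
  Li2CO3: 11.69 t
Total batch = 308.4 t; LOI loss = 58.43 t

Values along the way are displayed, rounded to four significant digits, when written out — the working math runs at full float precision at each step. Exactly one rounding lands on each reported value — the derived quantities, which include yield, totals, six oxide percentages, LOI, net glass mass, are rebuilt in full float precision, exactly as printed in the problem or answer text, using the weight values per 250.0 t of glass.
Target oxide masses per 250.0 t glaze:
  CaO: 17.13% × 250.0 = 42.82 t
  Al2O3: 3.076% × 250.0 = 7.690 t
  B2O3: 53.97% × 250.0 = 134.9 t
  MgO: 3.994% × 250.0 = 9.985 t
  Na2O: 19.93% × 250.0 = 49.82 t
  Li2O: 1.902% × 250.0 = 4.755 t
Sums-versus-targets review given the weights on record, on the stated basis (every target is met by its sum given rounding of the digits):
  CaO: 45.22·0.3040 + 58.95·0.2694 + 23.55·0.5604 = 42.83 t (target 42.82 t)
  Al2O3: 7.721·0.9960 = 7.690 t (target 7.690 t)
  B2O3: 161.3·0.6911 + 58.95·0.3978 = 134.9 t (target 134.9 t)
  MgO: 45.22·0.2208 = 9.985 t (target 9.985 t)
  Na2O: 161.3·0.3089 = 49.83 t (target 49.82 t)
  Li2O: 11.69·0.4067 = 4.754 t (target 4.755 t)
Glass-mass sanity pass: whole batch net of LOI = 250.0 t (the targets, summed, come to 250.0 t; with the basis standing at 250.0 t — deltas are rounding alone).
Adding the batch up: Σ batch = 308.4 t; the LOI term Σ batch·LOI equals 58.43 t; glass ÷ batch gives a yield of 81.06%.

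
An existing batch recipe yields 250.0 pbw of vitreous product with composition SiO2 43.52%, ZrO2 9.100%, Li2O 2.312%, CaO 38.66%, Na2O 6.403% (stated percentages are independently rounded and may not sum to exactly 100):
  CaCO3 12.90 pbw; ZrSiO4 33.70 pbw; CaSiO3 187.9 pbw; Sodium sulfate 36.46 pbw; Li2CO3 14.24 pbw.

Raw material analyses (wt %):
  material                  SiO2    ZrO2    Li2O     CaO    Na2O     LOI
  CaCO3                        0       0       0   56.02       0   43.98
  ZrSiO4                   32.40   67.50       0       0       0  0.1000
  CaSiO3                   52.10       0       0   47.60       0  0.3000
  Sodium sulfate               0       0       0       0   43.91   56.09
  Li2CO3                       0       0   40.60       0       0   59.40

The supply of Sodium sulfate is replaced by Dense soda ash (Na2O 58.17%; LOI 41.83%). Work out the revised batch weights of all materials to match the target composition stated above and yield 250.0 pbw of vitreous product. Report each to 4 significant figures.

Working values are printed rounded to 4 significant digits across the worked steps. Each numeric step holds full precision throughout — every reported value is rounded exactly once; the derived quantities, which include net glass mass, five oxide percentages, totals, ignition loss, the yield, are carried in full precision, exactly as shown in problem or answer, using the weight values at 250.0 pbw of glass.
Target oxide masses per 250.0 pbw vitreous product:
  SiO2: 43.52% × 250.0 = 108.8 pbw
  ZrO2: 9.100% × 250.0 = 22.75 pbw
  Li2O: 2.312% × 250.0 = 5.780 pbw
  CaO: 38.66% × 250.0 = 96.65 pbw
  Na2O: 6.403% × 250.0 = 16.01 pbw
Oxide-by-oxide audit from the weights as reported, against the basis in use (sums match the target masses given rounding of the digits):
  SiO2: 33.70·0.3240 + 187.9·0.5210 = 108.8 pbw (target 108.8 pbw)
  ZrO2: 33.70·0.6750 = 22.75 pbw (target 22.75 pbw)
  Li2O: 14.24·0.4060 = 5.781 pbw (target 5.780 pbw)
  CaO: 12.90·0.5602 + 187.9·0.4760 = 96.67 pbw (target 96.65 pbw)
  Na2O: 27.52·0.5817 = 16.01 pbw (target 16.01 pbw)
Glass-mass closure: net batch after ignition = 250.0 pbw (the targets, summed, come to 250.0 pbw; against the stated basis, 250.0 pbw — rounding explains the deltas).
Batch grand total — Σ batch = 276.3 pbw; Σ batch·LOI gives LOI loss = 26.24 pbw; glass ÷ batch gives a yield of 90.50%.

Revised batch per 250.0 pbw vitreous product:
  CaCO3: 12.90 pbw
  ZrSiO4: 33.70 pbw
  CaSiO3: 187.9 pbw
  Dense soda ash: 27.52 pbw
  Li2CO3: 14.24 pbw
Total batch = 276.3 pbw; LOI loss = 26.24 pbw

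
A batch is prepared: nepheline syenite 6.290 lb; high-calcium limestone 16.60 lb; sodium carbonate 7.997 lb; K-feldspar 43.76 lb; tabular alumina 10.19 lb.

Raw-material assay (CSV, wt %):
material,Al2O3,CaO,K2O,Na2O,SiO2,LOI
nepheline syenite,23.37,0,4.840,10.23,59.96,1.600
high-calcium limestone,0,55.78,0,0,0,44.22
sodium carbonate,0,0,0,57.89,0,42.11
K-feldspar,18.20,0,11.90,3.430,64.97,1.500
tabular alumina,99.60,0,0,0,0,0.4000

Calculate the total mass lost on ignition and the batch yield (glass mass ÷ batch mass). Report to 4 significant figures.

LOI loss = 11.51 lb; glass = 73.33 lb; yield = 86.44%

Full precision is maintained at every stage; working values appear rounded to four significant figures in the printout — exactly one rounding is applied to each reported number. Derived quantities, which include the totals, yield, glass mass, five oxide percentages, ignition loss, are carried at full precision, as quoted within problem or answer, from the weighed amounts for 73.33 lb of glass.
Material-by-material LOI:
  nepheline syenite: 6.290 × 0.01600 = 0.1006 lb
  high-calcium limestone: 16.60 × 0.4422 = 7.341 lb
  sodium carbonate: 7.997 × 0.4211 = 3.368 lb
  K-feldspar: 43.76 × 0.01500 = 0.6564 lb
  tabular alumina: 10.19 × 0.004000 = 0.04076 lb
Total LOI = 11.51 lb
Glass = batch − LOI = 84.84 − 11.51 = 73.33 lb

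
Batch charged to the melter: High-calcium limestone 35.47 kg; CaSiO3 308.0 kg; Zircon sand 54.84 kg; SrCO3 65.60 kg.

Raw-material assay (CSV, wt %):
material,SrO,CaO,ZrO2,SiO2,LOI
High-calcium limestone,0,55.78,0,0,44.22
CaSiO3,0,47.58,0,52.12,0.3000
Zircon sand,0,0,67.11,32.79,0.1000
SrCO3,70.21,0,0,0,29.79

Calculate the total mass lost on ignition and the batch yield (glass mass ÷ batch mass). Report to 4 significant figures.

Full precision is kept in all steps; in-progress results are printed rounded off to 4 significant digits across the worked steps — exactly one rounding is applied to every reported result. All derived quantities are re-derived from the batch weights for 427.7 kg of glass in full precision (the four compositions, net glass mass, totals, yield, LOI), as quoted within either problem or answer.
Ignition loss by material:
  High-calcium limestone: 35.47 × 0.4422 = 15.68 kg
  CaSiO3: 308.0 × 0.003000 = 0.9240 kg
  Zircon sand: 54.84 × 0.001000 = 0.05484 kg
  SrCO3: 65.60 × 0.2979 = 19.54 kg
Total LOI = 36.21 kg
Glass = batch − LOI = 463.9 − 36.21 = 427.7 kg

LOI loss = 36.21 kg; glass = 427.7 kg; yield = 92.20%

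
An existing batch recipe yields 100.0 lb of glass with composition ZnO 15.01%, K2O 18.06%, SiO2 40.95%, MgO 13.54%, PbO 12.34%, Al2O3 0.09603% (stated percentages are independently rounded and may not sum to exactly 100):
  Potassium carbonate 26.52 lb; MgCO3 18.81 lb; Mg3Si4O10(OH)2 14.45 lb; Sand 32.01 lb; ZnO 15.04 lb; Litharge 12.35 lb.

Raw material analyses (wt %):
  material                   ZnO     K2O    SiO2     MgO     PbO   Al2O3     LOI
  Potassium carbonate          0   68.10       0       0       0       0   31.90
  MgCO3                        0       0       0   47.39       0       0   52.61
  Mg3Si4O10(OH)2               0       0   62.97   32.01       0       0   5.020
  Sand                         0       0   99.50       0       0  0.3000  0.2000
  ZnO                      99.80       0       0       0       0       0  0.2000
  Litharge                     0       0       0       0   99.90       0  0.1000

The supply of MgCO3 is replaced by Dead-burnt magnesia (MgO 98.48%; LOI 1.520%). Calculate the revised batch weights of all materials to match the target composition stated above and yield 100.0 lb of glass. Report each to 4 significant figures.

Revised batch per 100.0 lb glass:
  Potassium carbonate: 26.52 lb
  Dead-burnt magnesia: 9.052 lb
  Mg3Si4O10(OH)2: 14.45 lb
  Sand: 32.01 lb
  ZnO: 15.04 lb
  Litharge: 12.35 lb
Total batch = 109.4 lb; LOI loss = 9.429 lb

Intermediates are printed, rounded to 4 significant digits, as written. Each numeric step keeps exact precision at each step. Exactly one rounding lands on each reported value; all derived quantities (net glass mass, ignition loss, the totals, the yield, six oxide percentages) are rebuilt using the weight values for 100.0 lb of glass in exact precision, as set out in either problem or answer.
Oxide mass targets, per 100.0 lb glass:
  ZnO: 15.01% × 100.0 = 15.01 lb
  K2O: 18.06% × 100.0 = 18.06 lb
  SiO2: 40.95% × 100.0 = 40.95 lb
  MgO: 13.54% × 100.0 = 13.54 lb
  PbO: 12.34% × 100.0 = 12.34 lb
  Al2O3: 0.09603% × 100.0 = 0.09603 lb
Mass-balance tally per oxide per the reported batch figures, at the basis given (each sum matches its target mass within answer rounding):
  ZnO: 15.04·0.9980 = 15.01 lb (target 15.01 lb)
  K2O: 26.52·0.6810 = 18.06 lb (target 18.06 lb)
  SiO2: 14.45·0.6297 + 32.01·0.9950 = 40.95 lb (target 40.95 lb)
  MgO: 9.052·0.9848 + 14.45·0.3201 = 13.54 lb (target 13.54 lb)
  PbO: 12.35·0.9990 = 12.34 lb (target 12.34 lb)
  Al2O3: 32.01·0.003000 = 0.09603 lb (target 0.09603 lb)
Glass-mass sanity pass: whole batch net of LOI = 99.99 lb (summing oxide targets gives 100.0 lb; basis as stated: 100.0 lb — gaps are rounding artifacts).
Batch grand total — Σ batch = 109.4 lb; LOI loss = Σ batch·LOI = 9.429 lb; yield, glass over the total, = 91.38%.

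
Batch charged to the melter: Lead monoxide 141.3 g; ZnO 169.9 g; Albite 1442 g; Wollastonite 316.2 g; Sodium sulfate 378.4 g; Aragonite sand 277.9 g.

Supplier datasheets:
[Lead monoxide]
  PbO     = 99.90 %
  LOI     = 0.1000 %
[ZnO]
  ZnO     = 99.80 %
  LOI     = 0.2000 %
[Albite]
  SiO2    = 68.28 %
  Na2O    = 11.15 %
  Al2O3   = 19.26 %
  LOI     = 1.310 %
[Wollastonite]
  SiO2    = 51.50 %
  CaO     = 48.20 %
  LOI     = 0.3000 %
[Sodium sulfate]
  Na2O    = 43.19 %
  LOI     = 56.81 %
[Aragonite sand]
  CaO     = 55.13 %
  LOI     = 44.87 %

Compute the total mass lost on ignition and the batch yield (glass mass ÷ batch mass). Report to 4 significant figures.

Values along the way are displayed rounded to 4 significant figures alongside each step — every computation runs at full precision from first step to last — a single rounding completes every reported figure. Derived quantities, including glass mass, six oxide percentages, totals, LOI, the yield, are re-derived using the weight values at 2366 g of glass in exact precision precisely as stated by the question or the answer.
LOI of each material in turn:
  Lead monoxide: 141.3 × 0.001000 = 0.1413 g
  ZnO: 169.9 × 0.002000 = 0.3398 g
  Albite: 1442 × 0.01310 = 18.89 g
  Wollastonite: 316.2 × 0.003000 = 0.9486 g
  Sodium sulfate: 378.4 × 0.5681 = 215.0 g
  Aragonite sand: 277.9 × 0.4487 = 124.7 g
Total LOI = 360.0 g
Glass = batch − LOI = 2726 − 360.0 = 2366 g

LOI loss = 360.0 g; glass = 2366 g; yield = 86.79%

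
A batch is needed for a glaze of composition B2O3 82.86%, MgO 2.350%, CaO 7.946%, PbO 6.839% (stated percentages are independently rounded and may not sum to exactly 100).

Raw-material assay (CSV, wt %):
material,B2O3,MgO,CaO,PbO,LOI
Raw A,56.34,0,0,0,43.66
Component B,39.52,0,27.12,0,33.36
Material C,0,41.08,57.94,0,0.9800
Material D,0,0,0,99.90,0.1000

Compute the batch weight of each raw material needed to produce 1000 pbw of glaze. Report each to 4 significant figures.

Batch per 1000 pbw glaze:
  Raw A: 1351 pbw
  Component B: 170.8 pbw
  Material C: 57.21 pbw
  Material D: 68.46 pbw
Total batch = 1647 pbw; LOI loss = 647.5 pbw; yield = 60.70%

Rounding to 4 significant figures governs each working value as shown — all arithmetic keeps exact precision through every step. Every reported value is rounded just once — derived quantities (LOI, four oxide percentages, the yield, net glass mass, totals) are recomputed in full precision from the batch weights per 1000 pbw of glass as set out in question or answer.
Target masses of each oxide per 1000 pbw glaze:
  B2O3: 82.86% × 1000 = 828.6 pbw
  MgO: 2.350% × 1000 = 23.50 pbw
  CaO: 7.946% × 1000 = 79.46 pbw
  PbO: 6.839% × 1000 = 68.39 pbw
A balance pass over the oxides, working from each reported weight, under the basis named above (target by target, the sums agree net of answer rounding effects):
  B2O3: 1351·0.5634 + 170.8·0.3952 = 828.7 pbw (target 828.6 pbw)
  MgO: 57.21·0.4108 = 23.50 pbw (target 23.50 pbw)
  CaO: 170.8·0.2712 + 57.21·0.5794 = 79.47 pbw (target 79.46 pbw)
  PbO: 68.46·0.9990 = 68.39 pbw (target 68.39 pbw)
Glass-mass closure: the batch minus its LOI: 1000 pbw (per-oxide target masses sum to 1000 pbw; stated basis 1000 pbw — differing by rounding only).
Adding the batch up: Σ batch = 1647 pbw; ignition loss, Σ(batch × LOI) = 647.5 pbw; as yield: glass ÷ batch → 60.70%.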